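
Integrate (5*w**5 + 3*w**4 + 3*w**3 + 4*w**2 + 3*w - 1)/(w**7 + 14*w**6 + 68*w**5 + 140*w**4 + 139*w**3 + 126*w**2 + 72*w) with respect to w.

-log(w)/72 + log(w + 1)/12 - 1027*log(w + 3)/180 + 4493*log(w + 4)/408 - 7103*log(w + 6)/1332 - 137*log(w**2 + 1)/6290 + 127*atan(w)/6290 + C

Factor the denominator: w*(w + 1)*(w + 3)*(w + 4)*(w + 6)*(w**2 + 1).
Partial-fraction decomposition: -(274*w - 127)/(6290*(w**2 + 1)) - 7103/(1332*(w + 6)) + 4493/(408*(w + 4)) - 1027/(180*(w + 3)) + 1/(12*(w + 1)) - 1/(72*w).
Integrate each term; A/(w−a) gives A·log|w−a|; the (Bw+D)/(w²+p²) term gives a log and an atan.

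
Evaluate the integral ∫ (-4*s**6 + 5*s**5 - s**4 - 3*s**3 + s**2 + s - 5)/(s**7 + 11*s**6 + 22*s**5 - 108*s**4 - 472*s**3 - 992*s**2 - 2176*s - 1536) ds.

Factor the denominator: (s - 4)*(s + 1)*(s + 4)**2*(s + 6)*(s**2 + 4).
Partial-fraction decomposition: 3*(293*s - 218)/(8000*(s**2 + 4)) - 226127/(8000*(s + 6)) + 934199/(38400*(s + 4)) - 7187/(320*(s + 4)**2) + 4/(375*(s + 1)) - 11697/(64000*(s - 4)).
Integrate each term; A/(s−a) gives A·log|s−a|; the (Bs+D)/(s²+p²) term gives a log and an atan.

-11697*log(s - 4)/64000 + 4*log(s + 1)/375 + 934199*log(s + 4)/38400 - 226127*log(s + 6)/8000 + 879*log(s**2 + 4)/16000 - 327*atan(s/2)/8000 + 7187/(320*s + 1280) + C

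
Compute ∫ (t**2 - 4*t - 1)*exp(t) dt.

Use integration by parts with u = t**2 - 4*t - 1, dv = exp(t) dt, so v = exp(t).
Apply parts 2 times (tabular method): alternate signs, differentiate u down to 0, integrate dv up.

(t**2 - 6*t + 5)*exp(t) + C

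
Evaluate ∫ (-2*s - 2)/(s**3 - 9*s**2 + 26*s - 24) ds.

Factor the denominator: (s - 4)*(s - 3)*(s - 2).
Partial-fraction decomposition: -3/(s - 2) + 8/(s - 3) - 5/(s - 4).
Integrate each term: A/(s−a) contributes A·log|s−a|.

-5*log(s - 4) + 8*log(s - 3) - 3*log(s - 2) + C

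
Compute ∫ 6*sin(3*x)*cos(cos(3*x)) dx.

Let u = cos(3*x), so du = (-3*sin(3*x)) dx.
Rewriting, the integral becomes -2·∫ cos(u) du = -2·sin(u).
Substituting back, u = cos(3*x).

-2*sin(cos(3*x)) + C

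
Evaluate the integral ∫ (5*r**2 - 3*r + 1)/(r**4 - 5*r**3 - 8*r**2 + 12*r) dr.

log(r)/12 + 163*log(r - 6)/240 - log(r - 1)/5 - 9*log(r + 2)/16 + C

Factor the denominator: r*(r - 6)*(r - 1)*(r + 2).
Partial-fraction decomposition: -9/(16*(r + 2)) - 1/(5*(r - 1)) + 163/(240*(r - 6)) + 1/(12*r).
Integrate each term: A/(r−a) contributes A·log|r−a|.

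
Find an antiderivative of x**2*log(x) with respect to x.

x**3*log(x)/3 - x**3/9 + C

Use integration by parts with u = log(x), dv = x**2 dx.
Then du = 1/x dx and v = x**3/3.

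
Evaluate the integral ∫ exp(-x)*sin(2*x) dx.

Let I denote the integral. Integrate by parts with u = sin(2*x), dv = exp(-x) dx, so v = -exp(-x): I = -exp(-x)*sin(2*x) + 2·∫ exp(-x)*cos(2*x) dx.
Apply parts again with u = cos(2*x), dv = exp(-x) dx: ∫ exp(-x)*cos(2*x) dx = -exp(-x)*cos(2*x) − 2·I. Substituting back brings back I: I = -exp(-x)*sin(2*x) - 2*exp(-x)*cos(2*x) − 4·I.
Solving for I: (1 + 4)·I equals the remaining terms, so I = (1/5)·(-exp(-x)*sin(2*x) - 2*exp(-x)*cos(2*x)).

-exp(-x)*sin(2*x)/5 - 2*exp(-x)*cos(2*x)/5 + C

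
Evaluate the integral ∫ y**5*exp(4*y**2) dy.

Let u = y², du = 2y dy; rewrite as (1/2)∫ u^2·exp(4u) du.
Now integrate by parts 2 times.

(8*y**4 - 4*y**2 + 1)*exp(4*y**2)/64 + C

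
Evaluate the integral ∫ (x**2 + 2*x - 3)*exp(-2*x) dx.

Use integration by parts with u = x**2 + 2*x - 3, dv = exp(-2*x) dx, so v = -exp(-2*x)/2.
Apply parts 2 times (tabular method): alternate signs, differentiate u down to 0, integrate dv up.

(-2*x**2 - 6*x + 3)*exp(-2*x)/4 + C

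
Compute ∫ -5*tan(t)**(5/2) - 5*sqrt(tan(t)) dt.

Let u = tan(t), so du = (tan(t)**2 + 1) dt.
Rewriting, the integral becomes -5·∫ √u du = -5·(2/3)u^(3/2).
Substituting back, u = tan(t).

-10*tan(t)**(3/2)/3 + C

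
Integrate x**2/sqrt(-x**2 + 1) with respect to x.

Substitute x = sin(θ), so dx = cos(θ) dθ and the radical becomes sqrt(-x**2 + 1) = cos(θ) by the Pythagorean identity.
Integrate the resulting trig expression in θ, then back-substitute θ = asin(x), sin(θ) = x, cos(θ) = sqrt(-x**2 + 1) (absorbing any constant into C).

-x*sqrt(-x**2 + 1)/2 + asin(x)/2 + C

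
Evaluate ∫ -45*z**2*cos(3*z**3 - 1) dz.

Let u = 3*z**3 - 1, so du = (9*z**2) dz.
Rewriting, the integral becomes -5·∫ cos(u) du = -5·sin(u).
Substituting back, u = 3*z**3 - 1.

-5*sin(3*z**3 - 1) + C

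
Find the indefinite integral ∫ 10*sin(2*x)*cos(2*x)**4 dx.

Let u = cos(2*x), so du = (-2*sin(2*x)) dx.
Rewriting, the integral becomes -5·∫ u^4 du = -5·u^5/5.
Substituting back, u = cos(2*x).

-cos(2*x)**5 + C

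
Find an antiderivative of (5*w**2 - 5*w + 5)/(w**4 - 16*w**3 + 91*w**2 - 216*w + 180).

Factor the denominator: (w - 6)*(w - 5)*(w - 3)*(w - 2).
Partial-fraction decomposition: -5/(4*(w - 2)) + 35/(6*(w - 3)) - 35/(2*(w - 5)) + 155/(12*(w - 6)).
Integrate each term: A/(w−a) contributes A·log|w−a|.

155*log(w - 6)/12 - 35*log(w - 5)/2 + 35*log(w - 3)/6 - 5*log(w - 2)/4 + C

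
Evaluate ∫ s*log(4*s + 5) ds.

s**2*log(4*s + 5)/2 - s**2/4 + 5*s/8 - 25*log(4*s + 5)/32 + C

Use integration by parts with u = log(4*s + 5), dv = s ds.
Then du = 4/(4*s + 5) ds and v = s**2/2.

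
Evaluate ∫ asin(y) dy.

y*asin(y) + sqrt(-y**2 + 1) + C

Use integration by parts with u = arcsin(y), dv = dy.
Then du = 1/sqrt(-y**2 + 1) dy.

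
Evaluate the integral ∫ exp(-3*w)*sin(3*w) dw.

Let I denote the integral. Integrate by parts with u = sin(3*w), dv = exp(-3*w) dw, so v = -exp(-3*w)/3: I = -exp(-3*w)*sin(3*w)/3 + ∫ exp(-3*w)*cos(3*w) dw.
Apply parts again with u = cos(3*w), dv = exp(-3*w) dw: ∫ exp(-3*w)*cos(3*w) dw = -exp(-3*w)*cos(3*w)/3 − I. Substituting back brings back I: I = -exp(-3*w)*sin(3*w)/3 - exp(-3*w)*cos(3*w)/3 − I.
Solving for I: (1 + 1)·I equals the remaining terms, so I = (1/2)·(-exp(-3*w)*sin(3*w)/3 - exp(-3*w)*cos(3*w)/3).

-exp(-3*w)*sin(3*w)/6 - exp(-3*w)*cos(3*w)/6 + C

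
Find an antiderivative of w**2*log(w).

w**3*log(w)/3 - w**3/9 + C

Use integration by parts with u = log(w), dv = w**2 dw.
Then du = 1/w dw and v = w**3/3.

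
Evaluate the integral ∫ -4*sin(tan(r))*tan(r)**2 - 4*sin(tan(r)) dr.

Let u = tan(r), so du = (tan(r)**2 + 1) dr.
Rewriting, the integral becomes -4·∫ sin(u) du = -4·-cos(u).
Substituting back, u = tan(r).

4*cos(tan(r)) + C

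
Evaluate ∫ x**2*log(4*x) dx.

x**3*(log(x) + 2*log(2))/3 - x**3/9 + C

Use integration by parts with u = log(4*x), dv = x**2 dx.
Then du = 1/x dx and v = x**3/3.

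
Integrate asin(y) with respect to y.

Use integration by parts with u = arcsin(y), dv = dy.
Then du = 1/sqrt(-y**2 + 1) dy.

y*asin(y) + sqrt(-y**2 + 1) + C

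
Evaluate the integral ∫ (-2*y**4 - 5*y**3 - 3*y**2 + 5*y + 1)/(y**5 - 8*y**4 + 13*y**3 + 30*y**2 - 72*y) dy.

Factor the denominator: y*(y - 4)*(y - 3)**2*(y + 2).
Partial-fraction decomposition: -13/(300*(y + 2)) + 7616/(225*(y - 3)) + 308/(15*(y - 3)**2) - 859/(24*(y - 4)) - 1/(72*y).
Integrate each term; A/(y−a) gives A·log|y−a|; A/(y−a)² gives −A/(y−a).

-log(y)/72 - 859*log(y - 4)/24 + 7616*log(y - 3)/225 - 13*log(y + 2)/300 - 308/(15*y - 45) + C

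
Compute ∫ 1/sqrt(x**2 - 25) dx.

Substitute x = 5·sec(θ), so dx = 5·sec(θ)*tan(θ) dθ and the radical becomes sqrt(x**2 - 25) = 5·tan(θ) by the Pythagorean identity.
Integrate the resulting trig expression in θ, then back-substitute sec(θ) = x/5, tan(θ) = sqrt(x**2 - 25)/5 (absorbing any constant into C).

log(x + sqrt(x**2 - 25)) + C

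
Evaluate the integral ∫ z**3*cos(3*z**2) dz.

z**2*sin(3*z**2)/6 + cos(3*z**2)/18 + C

Let u = z², du = 2z dz; rewrite as (1/2)∫ u^1·cos(3u) du.
Now integrate by parts 1 time.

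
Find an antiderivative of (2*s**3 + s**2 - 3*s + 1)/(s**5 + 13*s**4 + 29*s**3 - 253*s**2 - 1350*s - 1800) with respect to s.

29*log(s - 5)/880 + 35*log(s + 3)/48 - 11*log(s + 4)/2 + 209*log(s + 5)/20 - 377*log(s + 6)/66 + C

Factor the denominator: (s - 5)*(s + 3)*(s + 4)*(s + 5)*(s + 6).
Partial-fraction decomposition: -377/(66*(s + 6)) + 209/(20*(s + 5)) - 11/(2*(s + 4)) + 35/(48*(s + 3)) + 29/(880*(s - 5)).
Integrate each term: A/(s−a) contributes A·log|s−a|.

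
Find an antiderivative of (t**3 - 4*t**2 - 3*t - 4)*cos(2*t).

Use integration by parts with u = t**3 - 4*t**2 - 3*t - 4, dv = cos(2*t) dt, so v = sin(2*t)/2.
Apply parts 3 times (tabular method): alternate signs, differentiate u down to 0, integrate dv up.

t**3*sin(2*t)/2 - 2*t**2*sin(2*t) + 3*t**2*cos(2*t)/4 - 9*t*sin(2*t)/4 - 2*t*cos(2*t) - sin(2*t) - 9*cos(2*t)/8 + C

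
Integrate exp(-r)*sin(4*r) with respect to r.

-exp(-r)*sin(4*r)/17 - 4*exp(-r)*cos(4*r)/17 + C

Let I denote the integral. Integrate by parts with u = sin(4*r), dv = exp(-r) dr, so v = -exp(-r): I = -exp(-r)*sin(4*r) + 4·∫ exp(-r)*cos(4*r) dr.
Apply parts again with u = cos(4*r), dv = exp(-r) dr: ∫ exp(-r)*cos(4*r) dr = -exp(-r)*cos(4*r) − 4·I. Substituting back brings back I: I = -exp(-r)*sin(4*r) - 4*exp(-r)*cos(4*r) − 16·I.
Solving for I: (1 + 16)·I equals the remaining terms, so I = (1/17)·(-exp(-r)*sin(4*r) - 4*exp(-r)*cos(4*r)).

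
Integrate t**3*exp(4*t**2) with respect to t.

Let u = t², du = 2t dt; rewrite as (1/2)∫ u^1·exp(4u) du.
Now integrate by parts 1 time.

(4*t**2 - 1)*exp(4*t**2)/32 + C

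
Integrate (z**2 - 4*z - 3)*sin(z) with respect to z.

-z**2*cos(z) + 2*z*sin(z) + 4*z*cos(z) - 4*sin(z) + 5*cos(z) + C

Use integration by parts with u = z**2 - 4*z - 3, dv = sin(z) dz, so v = -cos(z).
Apply parts 2 times (tabular method): alternate signs, differentiate u down to 0, integrate dv up.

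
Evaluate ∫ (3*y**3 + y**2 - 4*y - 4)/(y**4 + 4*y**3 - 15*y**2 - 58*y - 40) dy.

Factor the denominator: (y - 4)*(y + 1)*(y + 2)*(y + 5).
Partial-fraction decomposition: 167/(54*(y + 5)) - 8/(9*(y + 2)) + 1/(10*(y + 1)) + 94/(135*(y - 4)).
Integrate each term: A/(y−a) contributes A·log|y−a|.

94*log(y - 4)/135 + log(y + 1)/10 - 8*log(y + 2)/9 + 167*log(y + 5)/54 + C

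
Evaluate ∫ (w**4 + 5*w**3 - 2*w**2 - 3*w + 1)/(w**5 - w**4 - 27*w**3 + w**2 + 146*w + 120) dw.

593*log(w - 5)/378 - 19*log(w - 3)/28 - log(w + 1)/36 + 5*log(w + 2)/14 - 83*log(w + 4)/378 + C

Factor the denominator: (w - 5)*(w - 3)*(w + 1)*(w + 2)*(w + 4).
Partial-fraction decomposition: -83/(378*(w + 4)) + 5/(14*(w + 2)) - 1/(36*(w + 1)) - 19/(28*(w - 3)) + 593/(378*(w - 5)).
Integrate each term: A/(w−a) contributes A·log|w−a|.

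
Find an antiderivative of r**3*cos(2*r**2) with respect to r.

r**2*sin(2*r**2)/4 + cos(2*r**2)/8 + C

Let u = r², du = 2r dr; rewrite as (1/2)∫ u^1·cos(2u) du.
Now integrate by parts 1 time.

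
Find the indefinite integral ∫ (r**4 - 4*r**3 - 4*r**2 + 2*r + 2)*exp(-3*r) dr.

Use integration by parts with u = r**4 - 4*r**3 - 4*r**2 + 2*r + 2, dv = exp(-3*r) dr, so v = -exp(-3*r)/3.
Apply parts 4 times (tabular method): alternate signs, differentiate u down to 0, integrate dv up.

(-27*r**4 + 72*r**3 + 180*r**2 + 66*r - 32)*exp(-3*r)/81 + C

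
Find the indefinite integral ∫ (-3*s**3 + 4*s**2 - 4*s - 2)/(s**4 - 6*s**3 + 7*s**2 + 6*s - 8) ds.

-73*log(s - 4)/15 + 3*log(s - 2) - 5*log(s - 1)/6 - 3*log(s + 1)/10 + C

Factor the denominator: (s - 4)*(s - 2)*(s - 1)*(s + 1).
Partial-fraction decomposition: -3/(10*(s + 1)) - 5/(6*(s - 1)) + 3/(s - 2) - 73/(15*(s - 4)).
Integrate each term: A/(s−a) contributes A·log|s−a|.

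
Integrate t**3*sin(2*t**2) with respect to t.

Let u = t², du = 2t dt; rewrite as (1/2)∫ u^1·sin(2u) du.
Now integrate by parts 1 time.

-t**2*cos(2*t**2)/4 + sin(2*t**2)/8 + C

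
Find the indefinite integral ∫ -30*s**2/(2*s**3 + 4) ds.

Let u = 2*s**3 + 4, so du = (6*s**2) ds.
Rewriting, the integral becomes -5·∫ 1/u du = -5·log(u).
Substituting back, u = 2*s**3 + 4.

-5*log(2*s**3 + 4) + C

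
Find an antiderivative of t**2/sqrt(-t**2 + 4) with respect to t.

-t*sqrt(-t**2 + 4)/2 + 2*asin(t/2) + C

Substitute t = 2·sin(θ), so dt = 2·cos(θ) dθ and the radical becomes sqrt(-t**2 + 4) = 2·cos(θ) by the Pythagorean identity.
Integrate the resulting trig expression in θ, then back-substitute θ = asin(t/2), sin(θ) = t/2, cos(θ) = sqrt(-t**2 + 4)/2 (absorbing any constant into C).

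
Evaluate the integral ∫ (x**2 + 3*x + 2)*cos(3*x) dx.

x**2*sin(3*x)/3 + x*sin(3*x) + 2*x*cos(3*x)/9 + 16*sin(3*x)/27 + cos(3*x)/3 + C

Use integration by parts with u = x**2 + 3*x + 2, dv = cos(3*x) dx, so v = sin(3*x)/3.
Apply parts 2 times (tabular method): alternate signs, differentiate u down to 0, integrate dv up.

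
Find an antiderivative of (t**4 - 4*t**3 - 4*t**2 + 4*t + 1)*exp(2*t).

(2*t**4 - 12*t**3 + 10*t**2 - 2*t + 3)*exp(2*t)/4 + C

Use integration by parts with u = t**4 - 4*t**3 - 4*t**2 + 4*t + 1, dv = exp(2*t) dt, so v = exp(2*t)/2.
Apply parts 4 times (tabular method): alternate signs, differentiate u down to 0, integrate dv up.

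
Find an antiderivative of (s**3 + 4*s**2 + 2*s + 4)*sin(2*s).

-s**3*cos(2*s)/2 + 3*s**2*sin(2*s)/4 - 2*s**2*cos(2*s) + 2*s*sin(2*s) - s*cos(2*s)/4 + sin(2*s)/8 - cos(2*s) + C

Use integration by parts with u = s**3 + 4*s**2 + 2*s + 4, dv = sin(2*s) ds, so v = -cos(2*s)/2.
Apply parts 3 times (tabular method): alternate signs, differentiate u down to 0, integrate dv up.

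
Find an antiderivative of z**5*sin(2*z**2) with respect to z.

-z**4*cos(2*z**2)/4 + z**2*sin(2*z**2)/4 + cos(2*z**2)/8 + C

Let u = z², du = 2z dz; rewrite as (1/2)∫ u^2·sin(2u) du.
Now integrate by parts 2 times.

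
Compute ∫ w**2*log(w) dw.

Use integration by parts with u = log(w), dv = w**2 dw.
Then du = 1/w dw and v = w**3/3.

w**3*log(w)/3 - w**3/9 + C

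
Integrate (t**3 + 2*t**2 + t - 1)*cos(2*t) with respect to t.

t**3*sin(2*t)/2 + t**2*sin(2*t) + 3*t**2*cos(2*t)/4 - t*sin(2*t)/4 + t*cos(2*t) - sin(2*t) - cos(2*t)/8 + C

Use integration by parts with u = t**3 + 2*t**2 + t - 1, dv = cos(2*t) dt, so v = sin(2*t)/2.
Apply parts 3 times (tabular method): alternate signs, differentiate u down to 0, integrate dv up.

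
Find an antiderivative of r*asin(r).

Use integration by parts with u = arcsin(r), dv = r dr.
Then du = 1/sqrt(-r**2 + 1) dr.

r**2*asin(r)/2 + r*sqrt(-r**2 + 1)/4 - asin(r)/4 + C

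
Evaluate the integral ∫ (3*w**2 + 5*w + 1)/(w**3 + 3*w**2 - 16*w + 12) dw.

Factor the denominator: (w - 2)*(w - 1)*(w + 6).
Partial-fraction decomposition: 79/(56*(w + 6)) - 9/(7*(w - 1)) + 23/(8*(w - 2)).
Integrate each term: A/(w−a) contributes A·log|w−a|.

23*log(w - 2)/8 - 9*log(w - 1)/7 + 79*log(w + 6)/56 + C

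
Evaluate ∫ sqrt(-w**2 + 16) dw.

Substitute w = 4·sin(θ), so dw = 4·cos(θ) dθ and the radical becomes sqrt(-w**2 + 16) = 4·cos(θ) by the Pythagorean identity.
Integrate the resulting trig expression in θ, then back-substitute θ = asin(w/4), sin(θ) = w/4, cos(θ) = sqrt(-w**2 + 16)/4 (absorbing any constant into C).

w*sqrt(-w**2 + 16)/2 + 8*asin(w/4) + C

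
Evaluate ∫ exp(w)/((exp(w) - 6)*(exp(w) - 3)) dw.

log(exp(w) - 6)/3 - log(exp(w) - 3)/3 + C

Let u = e^w, du = e^w dw.
The integral becomes ∫ du/((u-6)(u-3)); decompose into partial fractions.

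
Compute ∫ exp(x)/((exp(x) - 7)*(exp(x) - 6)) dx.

Let u = e^x, du = e^x dx.
The integral becomes ∫ du/((u-7)(u-6)); decompose into partial fractions.

log(exp(x) - 7) - log(exp(x) - 6) + C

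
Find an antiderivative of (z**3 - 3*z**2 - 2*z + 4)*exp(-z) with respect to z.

Use integration by parts with u = z**3 - 3*z**2 - 2*z + 4, dv = exp(-z) dz, so v = -exp(-z).
Apply parts 3 times (tabular method): alternate signs, differentiate u down to 0, integrate dv up.

(-z**3 + 2*z - 2)*exp(-z) + C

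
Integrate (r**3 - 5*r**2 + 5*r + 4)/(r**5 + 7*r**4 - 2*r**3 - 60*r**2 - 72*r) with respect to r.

-log(r)/18 + log(r - 3)/675 + 217*log(r + 2)/400 - 211*log(r + 6)/432 + 17/(20*r + 40) + C

Factor the denominator: r*(r - 3)*(r + 2)**2*(r + 6).
Partial-fraction decomposition: -211/(432*(r + 6)) + 217/(400*(r + 2)) - 17/(20*(r + 2)**2) + 1/(675*(r - 3)) - 1/(18*r).
Integrate each term; A/(r−a) gives A·log|r−a|; A/(r−a)² gives −A/(r−a).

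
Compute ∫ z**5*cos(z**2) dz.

z**4*sin(z**2)/2 + z**2*cos(z**2) - sin(z**2) + C

Let u = z², du = 2z dz; rewrite as (1/2)∫ u^2·cos(1u) du.
Now integrate by parts 2 times.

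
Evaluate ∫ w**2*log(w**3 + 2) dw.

w**3*log(w**3 + 2)/3 - w**3/3 + 2*log(w**3 + 2)/3 + C

Let u = w**3 + 2, so du = (3*w**2) dw.
The integral becomes (1/3)·∫ log(u) du; integrate by parts with u′=log(u), dv′=du.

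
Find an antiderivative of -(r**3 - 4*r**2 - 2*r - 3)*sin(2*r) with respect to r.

r**3*cos(2*r)/2 - 3*r**2*sin(2*r)/4 - 2*r**2*cos(2*r) + 2*r*sin(2*r) - 7*r*cos(2*r)/4 + 7*sin(2*r)/8 - cos(2*r)/2 + C

Use integration by parts with u = r**3 - 4*r**2 - 2*r - 3, dv = -sin(2*r) dr, so v = cos(2*r)/2.
Apply parts 3 times (tabular method): alternate signs, differentiate u down to 0, integrate dv up.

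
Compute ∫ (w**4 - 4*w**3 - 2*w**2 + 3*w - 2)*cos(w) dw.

Use integration by parts with u = w**4 - 4*w**3 - 2*w**2 + 3*w - 2, dv = cos(w) dw, so v = sin(w).
Apply parts 4 times (tabular method): alternate signs, differentiate u down to 0, integrate dv up.

w**4*sin(w) - 4*w**3*sin(w) + 4*w**3*cos(w) - 14*w**2*sin(w) - 12*w**2*cos(w) + 27*w*sin(w) - 28*w*cos(w) + 26*sin(w) + 27*cos(w) + C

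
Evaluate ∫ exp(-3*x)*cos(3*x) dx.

Let I denote the integral. Integrate by parts with u = cos(3*x), dv = exp(-3*x) dx, so v = -exp(-3*x)/3: I = -exp(-3*x)*cos(3*x)/3 − ∫ exp(-3*x)*sin(3*x) dx.
Apply parts again with u = sin(3*x), dv = exp(-3*x) dx: ∫ exp(-3*x)*sin(3*x) dx = -exp(-3*x)*sin(3*x)/3 + I. Substituting back brings back I: I = exp(-3*x)*sin(3*x)/3 - exp(-3*x)*cos(3*x)/3 − I.
Solving for I: (1 + 1)·I equals the remaining terms, so I = (1/2)·(exp(-3*x)*sin(3*x)/3 - exp(-3*x)*cos(3*x)/3).

exp(-3*x)*sin(3*x)/6 - exp(-3*x)*cos(3*x)/6 + C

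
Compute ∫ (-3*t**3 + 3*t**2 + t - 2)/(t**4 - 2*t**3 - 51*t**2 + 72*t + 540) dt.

-134*log(t - 6)/27 + 27*log(t - 5)/8 + 103*log(t + 3)/216 - 17*log(t + 6)/9 + C

Factor the denominator: (t - 6)*(t - 5)*(t + 3)*(t + 6).
Partial-fraction decomposition: -17/(9*(t + 6)) + 103/(216*(t + 3)) + 27/(8*(t - 5)) - 134/(27*(t - 6)).
Integrate each term: A/(t−a) contributes A·log|t−a|.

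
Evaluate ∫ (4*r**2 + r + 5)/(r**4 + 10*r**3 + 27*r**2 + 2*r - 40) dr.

Factor the denominator: (r - 1)*(r + 2)*(r + 4)*(r + 5).
Partial-fraction decomposition: -50/(9*(r + 5)) + 13/(2*(r + 4)) - 19/(18*(r + 2)) + 1/(9*(r - 1)).
Integrate each term: A/(r−a) contributes A·log|r−a|.

log(r - 1)/9 - 19*log(r + 2)/18 + 13*log(r + 4)/2 - 50*log(r + 5)/9 + C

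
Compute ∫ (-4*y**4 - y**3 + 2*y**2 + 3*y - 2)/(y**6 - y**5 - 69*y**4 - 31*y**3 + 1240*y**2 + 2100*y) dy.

-log(y)/1050 - 4915*log(y - 7)/4536 + 332*log(y - 6)/363 + 7*log(y + 2)/162 + 82783*log(y + 5)/653400 + 1171/(990*y + 4950) + C

Factor the denominator: y*(y - 7)*(y - 6)*(y + 2)*(y + 5)**2.
Partial-fraction decomposition: 82783/(653400*(y + 5)) - 1171/(990*(y + 5)**2) + 7/(162*(y + 2)) + 332/(363*(y - 6)) - 4915/(4536*(y - 7)) - 1/(1050*y).
Integrate each term; A/(y−a) gives A·log|y−a|; A/(y−a)² gives −A/(y−a).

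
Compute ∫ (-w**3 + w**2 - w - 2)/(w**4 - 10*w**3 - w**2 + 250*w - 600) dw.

Factor the denominator: (w - 6)*(w - 5)*(w - 4)*(w + 5).
Partial-fraction decomposition: -17/(110*(w + 5)) - 3/(w - 4) + 107/(10*(w - 5)) - 94/(11*(w - 6)).
Integrate each term: A/(w−a) contributes A·log|w−a|.

-94*log(w - 6)/11 + 107*log(w - 5)/10 - 3*log(w - 4) - 17*log(w + 5)/110 + C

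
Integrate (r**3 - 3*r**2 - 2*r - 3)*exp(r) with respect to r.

(r**3 - 6*r**2 + 10*r - 13)*exp(r) + C

Use integration by parts with u = r**3 - 3*r**2 - 2*r - 3, dv = exp(r) dr, so v = exp(r).
Apply parts 3 times (tabular method): alternate signs, differentiate u down to 0, integrate dv up.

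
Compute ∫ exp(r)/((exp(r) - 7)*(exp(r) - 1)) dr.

Let u = e^r, du = e^r dr.
The integral becomes ∫ du/((u-1)(u-7)); decompose into partial fractions.

log(exp(r) - 7)/6 - log(exp(r) - 1)/6 + C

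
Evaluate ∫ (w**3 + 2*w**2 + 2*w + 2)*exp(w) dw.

Use integration by parts with u = w**3 + 2*w**2 + 2*w + 2, dv = exp(w) dw, so v = exp(w).
Apply parts 3 times (tabular method): alternate signs, differentiate u down to 0, integrate dv up.

(w**3 - w**2 + 4*w - 2)*exp(w) + C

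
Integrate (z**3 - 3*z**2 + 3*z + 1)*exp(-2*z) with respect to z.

(-4*z**3 + 6*z**2 - 6*z - 7)*exp(-2*z)/8 + C

Use integration by parts with u = z**3 - 3*z**2 + 3*z + 1, dv = exp(-2*z) dz, so v = -exp(-2*z)/2.
Apply parts 3 times (tabular method): alternate signs, differentiate u down to 0, integrate dv up.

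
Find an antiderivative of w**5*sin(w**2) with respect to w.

-w**4*cos(w**2)/2 + w**2*sin(w**2) + cos(w**2) + C

Let u = w², du = 2w dw; rewrite as (1/2)∫ u^2·sin(1u) du.
Now integrate by parts 2 times.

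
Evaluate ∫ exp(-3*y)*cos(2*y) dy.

Let I denote the integral. Integrate by parts with u = cos(2*y), dv = exp(-3*y) dy, so v = -exp(-3*y)/3: I = -exp(-3*y)*cos(2*y)/3 − (2/3)·∫ exp(-3*y)*sin(2*y) dy.
Apply parts again with u = sin(2*y), dv = exp(-3*y) dy: ∫ exp(-3*y)*sin(2*y) dy = -exp(-3*y)*sin(2*y)/3 + (2/3)·I. Substituting back brings back I: I = 2*exp(-3*y)*sin(2*y)/9 - exp(-3*y)*cos(2*y)/3 − (4/9)·I.
Solving for I: (1 + 4/9)·I equals the remaining terms, so I = (9/13)·(2*exp(-3*y)*sin(2*y)/9 - exp(-3*y)*cos(2*y)/3).

2*exp(-3*y)*sin(2*y)/13 - 3*exp(-3*y)*cos(2*y)/13 + C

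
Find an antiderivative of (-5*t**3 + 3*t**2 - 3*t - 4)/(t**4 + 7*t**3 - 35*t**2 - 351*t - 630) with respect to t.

-531*log(t - 7)/520 - 167*log(t + 3)/60 + 237*log(t + 5)/8 - 1202*log(t + 6)/39 + C

Factor the denominator: (t - 7)*(t + 3)*(t + 5)*(t + 6).
Partial-fraction decomposition: -1202/(39*(t + 6)) + 237/(8*(t + 5)) - 167/(60*(t + 3)) - 531/(520*(t - 7)).
Integrate each term: A/(t−a) contributes A·log|t−a|.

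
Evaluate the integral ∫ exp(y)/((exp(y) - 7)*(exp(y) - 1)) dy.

Let u = e^y, du = e^y dy.
The integral becomes ∫ du/((u-1)(u-7)); decompose into partial fractions.

log(exp(y) - 7)/6 - log(exp(y) - 1)/6 + C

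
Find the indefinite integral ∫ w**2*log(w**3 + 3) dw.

Let u = w**3 + 3, so du = (3*w**2) dw.
The integral becomes (1/3)·∫ log(u) du; integrate by parts with u′=log(u), dv′=du.

w**3*log(w**3 + 3)/3 - w**3/3 + log(w**3 + 3) + C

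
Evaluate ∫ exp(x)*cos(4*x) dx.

4*exp(x)*sin(4*x)/17 + exp(x)*cos(4*x)/17 + C

Let I denote the integral. Integrate by parts with u = cos(4*x), dv = exp(x) dx, so v = exp(x): I = exp(x)*cos(4*x) + 4·∫ exp(x)*sin(4*x) dx.
Apply parts again with u = sin(4*x), dv = exp(x) dx: ∫ exp(x)*sin(4*x) dx = exp(x)*sin(4*x) − 4·I. Substituting back brings back I: I = 4*exp(x)*sin(4*x) + exp(x)*cos(4*x) − 16·I.
Solving for I: (1 + 16)·I equals the remaining terms, so I = (1/17)·(4*exp(x)*sin(4*x) + exp(x)*cos(4*x)).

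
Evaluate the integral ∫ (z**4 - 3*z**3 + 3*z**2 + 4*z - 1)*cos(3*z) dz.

z**4*sin(3*z)/3 - z**3*sin(3*z) + 4*z**3*cos(3*z)/9 + 5*z**2*sin(3*z)/9 - z**2*cos(3*z) + 2*z*sin(3*z) + 10*z*cos(3*z)/27 - 37*sin(3*z)/81 + 2*cos(3*z)/3 + C

Use integration by parts with u = z**4 - 3*z**3 + 3*z**2 + 4*z - 1, dv = cos(3*z) dz, so v = sin(3*z)/3.
Apply parts 4 times (tabular method): alternate signs, differentiate u down to 0, integrate dv up.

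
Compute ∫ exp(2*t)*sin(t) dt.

Let I denote the integral. Integrate by parts with u = sin(t), dv = exp(2*t) dt, so v = exp(2*t)/2: I = exp(2*t)*sin(t)/2 − (1/2)·∫ exp(2*t)*cos(t) dt.
Apply parts again with u = cos(t), dv = exp(2*t) dt: ∫ exp(2*t)*cos(t) dt = exp(2*t)*cos(t)/2 + (1/2)·I. Substituting back brings back I: I = exp(2*t)*sin(t)/2 - exp(2*t)*cos(t)/4 − (1/4)·I.
Solving for I: (1 + 1/4)·I equals the remaining terms, so I = (4/5)·(exp(2*t)*sin(t)/2 - exp(2*t)*cos(t)/4).

2*exp(2*t)*sin(t)/5 - exp(2*t)*cos(t)/5 + C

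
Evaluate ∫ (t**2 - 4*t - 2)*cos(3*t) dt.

t**2*sin(3*t)/3 - 4*t*sin(3*t)/3 + 2*t*cos(3*t)/9 - 20*sin(3*t)/27 - 4*cos(3*t)/9 + C

Use integration by parts with u = t**2 - 4*t - 2, dv = cos(3*t) dt, so v = sin(3*t)/3.
Apply parts 2 times (tabular method): alternate signs, differentiate u down to 0, integrate dv up.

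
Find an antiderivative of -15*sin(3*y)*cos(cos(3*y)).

Let u = cos(3*y), so du = (-3*sin(3*y)) dy.
Rewriting, the integral becomes 5·∫ cos(u) du = 5·sin(u).
Substituting back, u = cos(3*y).

5*sin(cos(3*y)) + C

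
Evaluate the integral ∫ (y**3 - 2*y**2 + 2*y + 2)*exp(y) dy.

(y**3 - 5*y**2 + 12*y - 10)*exp(y) + C

Use integration by parts with u = y**3 - 2*y**2 + 2*y + 2, dv = exp(y) dy, so v = exp(y).
Apply parts 3 times (tabular method): alternate signs, differentiate u down to 0, integrate dv up.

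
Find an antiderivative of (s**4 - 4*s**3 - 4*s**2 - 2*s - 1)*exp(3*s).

(27*s**4 - 144*s**3 + 36*s**2 - 78*s - 1)*exp(3*s)/81 + C

Use integration by parts with u = s**4 - 4*s**3 - 4*s**2 - 2*s - 1, dv = exp(3*s) ds, so v = exp(3*s)/3.
Apply parts 4 times (tabular method): alternate signs, differentiate u down to 0, integrate dv up.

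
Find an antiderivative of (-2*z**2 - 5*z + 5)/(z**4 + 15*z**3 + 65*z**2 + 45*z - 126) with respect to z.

-log(z - 1)/112 - log(z + 3)/24 - 37*log(z + 6)/21 + 29*log(z + 7)/16 + C

Factor the denominator: (z - 1)*(z + 3)*(z + 6)*(z + 7).
Partial-fraction decomposition: 29/(16*(z + 7)) - 37/(21*(z + 6)) - 1/(24*(z + 3)) - 1/(112*(z - 1)).
Integrate each term: A/(z−a) contributes A·log|z−a|.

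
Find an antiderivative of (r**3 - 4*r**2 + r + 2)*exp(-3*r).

Use integration by parts with u = r**3 - 4*r**2 + r + 2, dv = exp(-3*r) dr, so v = -exp(-3*r)/3.
Apply parts 3 times (tabular method): alternate signs, differentiate u down to 0, integrate dv up.

(-3*r**3 + 9*r**2 + 3*r - 5)*exp(-3*r)/9 + C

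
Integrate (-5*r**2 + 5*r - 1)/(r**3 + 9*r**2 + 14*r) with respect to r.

Factor the denominator: r*(r + 2)*(r + 7).
Partial-fraction decomposition: -281/(35*(r + 7)) + 31/(10*(r + 2)) - 1/(14*r).
Integrate each term: A/(r−a) contributes A·log|r−a|.

-log(r)/14 + 31*log(r + 2)/10 - 281*log(r + 7)/35 + C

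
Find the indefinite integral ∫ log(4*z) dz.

z*(log(z) + 2*log(2)) - z + C

Use integration by parts with u = log(4*z), dv = dz.
Then du = 1/z dz and v = z.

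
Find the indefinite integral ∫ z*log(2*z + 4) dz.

Use integration by parts with u = log(2*z + 4), dv = z dz.
Then du = 2/(2*z + 4) dz and v = z**2/2.

z**2*log(2*z + 4)/2 - z**2/4 + z - 2*log(z + 2) + C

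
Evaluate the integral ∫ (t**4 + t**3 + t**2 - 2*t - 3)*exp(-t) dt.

Use integration by parts with u = t**4 + t**3 + t**2 - 2*t - 3, dv = exp(-t) dt, so v = -exp(-t).
Apply parts 4 times (tabular method): alternate signs, differentiate u down to 0, integrate dv up.

(-t**4 - 5*t**3 - 16*t**2 - 30*t - 27)*exp(-t) + C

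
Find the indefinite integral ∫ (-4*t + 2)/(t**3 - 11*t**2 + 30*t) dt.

log(t)/15 - 11*log(t - 6)/3 + 18*log(t - 5)/5 + C

Factor the denominator: t*(t - 6)*(t - 5).
Partial-fraction decomposition: 18/(5*(t - 5)) - 11/(3*(t - 6)) + 1/(15*t).
Integrate each term: A/(t−a) contributes A·log|t−a|.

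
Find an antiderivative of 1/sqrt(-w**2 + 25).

Substitute w = 5·sin(θ), so dw = 5·cos(θ) dθ and the radical becomes sqrt(-w**2 + 25) = 5·cos(θ) by the Pythagorean identity.
Integrate the resulting trig expression in θ, then back-substitute θ = asin(w/5), sin(θ) = w/5, cos(θ) = sqrt(-w**2 + 25)/5 (absorbing any constant into C).

asin(w/5) + C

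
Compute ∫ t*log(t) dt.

Use integration by parts with u = log(t), dv = t dt.
Then du = 1/t dt and v = t**2/2.

t**2*log(t)/2 - t**2/4 + C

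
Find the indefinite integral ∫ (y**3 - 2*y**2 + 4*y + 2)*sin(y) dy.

Use integration by parts with u = y**3 - 2*y**2 + 4*y + 2, dv = sin(y) dy, so v = -cos(y).
Apply parts 3 times (tabular method): alternate signs, differentiate u down to 0, integrate dv up.

-y**3*cos(y) + 3*y**2*sin(y) + 2*y**2*cos(y) - 4*y*sin(y) + 2*y*cos(y) - 2*sin(y) - 6*cos(y) + C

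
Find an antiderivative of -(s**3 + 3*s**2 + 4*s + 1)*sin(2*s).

s**3*cos(2*s)/2 - 3*s**2*sin(2*s)/4 + 3*s**2*cos(2*s)/2 - 3*s*sin(2*s)/2 + 5*s*cos(2*s)/4 - 5*sin(2*s)/8 - cos(2*s)/4 + C

Use integration by parts with u = s**3 + 3*s**2 + 4*s + 1, dv = -sin(2*s) ds, so v = cos(2*s)/2.
Apply parts 3 times (tabular method): alternate signs, differentiate u down to 0, integrate dv up.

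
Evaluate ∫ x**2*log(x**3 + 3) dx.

x**3*log(x**3 + 3)/3 - x**3/3 + log(x**3 + 3) + C

Let u = x**3 + 3, so du = (3*x**2) dx.
The integral becomes (1/3)·∫ log(u) du; integrate by parts with u′=log(u), dv′=du.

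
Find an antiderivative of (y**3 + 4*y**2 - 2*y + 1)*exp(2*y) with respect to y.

(4*y**3 + 10*y**2 - 18*y + 13)*exp(2*y)/8 + C

Use integration by parts with u = y**3 + 4*y**2 - 2*y + 1, dv = exp(2*y) dy, so v = exp(2*y)/2.
Apply parts 3 times (tabular method): alternate signs, differentiate u down to 0, integrate dv up.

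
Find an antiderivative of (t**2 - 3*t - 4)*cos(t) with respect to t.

Use integration by parts with u = t**2 - 3*t - 4, dv = cos(t) dt, so v = sin(t).
Apply parts 2 times (tabular method): alternate signs, differentiate u down to 0, integrate dv up.

t**2*sin(t) - 3*t*sin(t) + 2*t*cos(t) - 6*sin(t) - 3*cos(t) + C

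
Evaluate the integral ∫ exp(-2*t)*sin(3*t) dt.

Let I denote the integral. Integrate by parts with u = sin(3*t), dv = exp(-2*t) dt, so v = -exp(-2*t)/2: I = -exp(-2*t)*sin(3*t)/2 + (3/2)·∫ exp(-2*t)*cos(3*t) dt.
Apply parts again with u = cos(3*t), dv = exp(-2*t) dt: ∫ exp(-2*t)*cos(3*t) dt = -exp(-2*t)*cos(3*t)/2 − (3/2)·I. Substituting back brings back I: I = -exp(-2*t)*sin(3*t)/2 - 3*exp(-2*t)*cos(3*t)/4 − (9/4)·I.
Solving for I: (1 + 9/4)·I equals the remaining terms, so I = (4/13)·(-exp(-2*t)*sin(3*t)/2 - 3*exp(-2*t)*cos(3*t)/4).

-2*exp(-2*t)*sin(3*t)/13 - 3*exp(-2*t)*cos(3*t)/13 + C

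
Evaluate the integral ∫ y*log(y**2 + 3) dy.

Let u = y**2 + 3, so du = (2*y) dy.
The integral becomes (1/2)·∫ log(u) du; integrate by parts with u′=log(u), dv′=du.

y**2*log(y**2 + 3)/2 - y**2/2 + 3*log(y**2 + 3)/2 + C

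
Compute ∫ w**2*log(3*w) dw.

Use integration by parts with u = log(3*w), dv = w**2 dw.
Then du = 1/w dw and v = w**3/3.

w**3*(log(w) + log(3))/3 - w**3/9 + C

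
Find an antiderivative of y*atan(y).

Use integration by parts with u = arctan(y), dv = y dy.
Then du = 1/(y**2 + 1) dy.

y**2*atan(y)/2 - y/2 + atan(y)/2 + C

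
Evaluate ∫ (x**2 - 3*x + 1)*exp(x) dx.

Use integration by parts with u = x**2 - 3*x + 1, dv = exp(x) dx, so v = exp(x).
Apply parts 2 times (tabular method): alternate signs, differentiate u down to 0, integrate dv up.

(x**2 - 5*x + 6)*exp(x) + C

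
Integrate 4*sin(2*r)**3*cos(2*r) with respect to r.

sin(2*r)**4/2 + C

Let u = sin(2*r), so du = (2*cos(2*r)) dr.
Rewriting, the integral becomes 2·∫ u^3 du = 2·u^4/4.
Substituting back, u = sin(2*r).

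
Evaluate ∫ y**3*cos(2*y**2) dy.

y**2*sin(2*y**2)/4 + cos(2*y**2)/8 + C

Let u = y², du = 2y dy; rewrite as (1/2)∫ u^1·cos(2u) du.
Now integrate by parts 1 time.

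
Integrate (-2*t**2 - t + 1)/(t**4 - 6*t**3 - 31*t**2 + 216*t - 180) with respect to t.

-77*log(t - 6)/60 + 27*log(t - 5)/22 - log(t - 1)/70 + 65*log(t + 6)/924 + C

Factor the denominator: (t - 6)*(t - 5)*(t - 1)*(t + 6).
Partial-fraction decomposition: 65/(924*(t + 6)) - 1/(70*(t - 1)) + 27/(22*(t - 5)) - 77/(60*(t - 6)).
Integrate each term: A/(t−a) contributes A·log|t−a|.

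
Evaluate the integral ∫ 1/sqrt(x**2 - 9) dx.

log(x + sqrt(x**2 - 9)) + C

Substitute x = 3·sec(θ), so dx = 3·sec(θ)*tan(θ) dθ and the radical becomes sqrt(x**2 - 9) = 3·tan(θ) by the Pythagorean identity.
Integrate the resulting trig expression in θ, then back-substitute sec(θ) = x/3, tan(θ) = sqrt(x**2 - 9)/3 (absorbing any constant into C).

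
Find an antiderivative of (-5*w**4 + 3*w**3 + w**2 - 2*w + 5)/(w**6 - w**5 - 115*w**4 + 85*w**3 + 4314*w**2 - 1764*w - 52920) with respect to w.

Factor the denominator: (w - 7)*(w - 6)**2*(w + 5)*(w + 6)*(w + 7).
Partial-fraction decomposition: 6483/(2366*(w + 7)) - 7075/(1872*(w + 6)) + 865/(726*(w + 5)) + 14296831/(2944656*(w - 6)) + 5803/(1716*(w - 6)**2) - 1367/(273*(w - 7)).
Integrate each term; A/(w−a) gives A·log|w−a|; A/(w−a)² gives −A/(w−a).

-1367*log(w - 7)/273 + 14296831*log(w - 6)/2944656 + 865*log(w + 5)/726 - 7075*log(w + 6)/1872 + 6483*log(w + 7)/2366 - 5803/(1716*w - 10296) + C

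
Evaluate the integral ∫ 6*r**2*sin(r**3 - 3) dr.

-2*cos(r**3 - 3) + C

Let u = r**3 - 3, so du = (3*r**2) dr.
Rewriting, the integral becomes 2·∫ sin(u) du = 2·-cos(u).
Substituting back, u = r**3 - 3.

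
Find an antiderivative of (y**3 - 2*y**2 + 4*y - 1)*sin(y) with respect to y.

-y**3*cos(y) + 3*y**2*sin(y) + 2*y**2*cos(y) - 4*y*sin(y) + 2*y*cos(y) - 2*sin(y) - 3*cos(y) + C

Use integration by parts with u = y**3 - 2*y**2 + 4*y - 1, dv = sin(y) dy, so v = -cos(y).
Apply parts 3 times (tabular method): alternate signs, differentiate u down to 0, integrate dv up.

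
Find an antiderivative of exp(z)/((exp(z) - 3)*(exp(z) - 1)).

Let u = e^z, du = e^z dz.
The integral becomes ∫ du/((u-3)(u-1)); decompose into partial fractions.

log(exp(z) - 3)/2 - log(exp(z) - 1)/2 + C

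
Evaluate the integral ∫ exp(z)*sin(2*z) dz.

Let I denote the integral. Integrate by parts with u = sin(2*z), dv = exp(z) dz, so v = exp(z): I = exp(z)*sin(2*z) − 2·∫ exp(z)*cos(2*z) dz.
Apply parts again with u = cos(2*z), dv = exp(z) dz: ∫ exp(z)*cos(2*z) dz = exp(z)*cos(2*z) + 2·I. Substituting back brings back I: I = exp(z)*sin(2*z) - 2*exp(z)*cos(2*z) − 4·I.
Solving for I: (1 + 4)·I equals the remaining terms, so I = (1/5)·(exp(z)*sin(2*z) - 2*exp(z)*cos(2*z)).

exp(z)*sin(2*z)/5 - 2*exp(z)*cos(2*z)/5 + C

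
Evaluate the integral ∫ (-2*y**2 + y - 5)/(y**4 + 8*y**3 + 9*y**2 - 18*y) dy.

Factor the denominator: y*(y - 1)*(y + 3)*(y + 6).
Partial-fraction decomposition: 83/(126*(y + 6)) - 13/(18*(y + 3)) - 3/(14*(y - 1)) + 5/(18*y).
Integrate each term: A/(y−a) contributes A·log|y−a|.

5*log(y)/18 - 3*log(y - 1)/14 - 13*log(y + 3)/18 + 83*log(y + 6)/126 + C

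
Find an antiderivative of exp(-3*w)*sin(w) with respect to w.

-3*exp(-3*w)*sin(w)/10 - exp(-3*w)*cos(w)/10 + C

Let I denote the integral. Integrate by parts with u = sin(w), dv = exp(-3*w) dw, so v = -exp(-3*w)/3: I = -exp(-3*w)*sin(w)/3 + (1/3)·∫ exp(-3*w)*cos(w) dw.
Apply parts again with u = cos(w), dv = exp(-3*w) dw: ∫ exp(-3*w)*cos(w) dw = -exp(-3*w)*cos(w)/3 − (1/3)·I. Substituting back brings back I: I = -exp(-3*w)*sin(w)/3 - exp(-3*w)*cos(w)/9 − (1/9)·I.
Solving for I: (1 + 1/9)·I equals the remaining terms, so I = (9/10)·(-exp(-3*w)*sin(w)/3 - exp(-3*w)*cos(w)/9).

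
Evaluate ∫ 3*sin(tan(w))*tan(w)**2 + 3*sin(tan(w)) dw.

-3*cos(tan(w)) + C

Let u = tan(w), so du = (tan(w)**2 + 1) dw.
Rewriting, the integral becomes 3·∫ sin(u) du = 3·-cos(u).
Substituting back, u = tan(w).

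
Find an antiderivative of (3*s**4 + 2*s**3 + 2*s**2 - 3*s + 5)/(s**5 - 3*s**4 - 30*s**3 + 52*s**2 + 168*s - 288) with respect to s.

4379*log(s - 6)/1440 - 7003*log(s - 2)/7200 - 221*log(s + 3)/225 + 689*log(s + 4)/360 + 71/(120*s - 240) + C

Factor the denominator: (s - 6)*(s - 2)**2*(s + 3)*(s + 4).
Partial-fraction decomposition: 689/(360*(s + 4)) - 221/(225*(s + 3)) - 7003/(7200*(s - 2)) - 71/(120*(s - 2)**2) + 4379/(1440*(s - 6)).
Integrate each term; A/(s−a) gives A·log|s−a|; A/(s−a)² gives −A/(s−a).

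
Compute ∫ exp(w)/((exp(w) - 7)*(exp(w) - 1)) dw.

log(exp(w) - 7)/6 - log(exp(w) - 1)/6 + C

Let u = e^w, du = e^w dw.
The integral becomes ∫ du/((u-1)(u-7)); decompose into partial fractions.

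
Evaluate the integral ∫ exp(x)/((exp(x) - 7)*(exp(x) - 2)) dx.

Let u = e^x, du = e^x dx.
The integral becomes ∫ du/((u-7)(u-2)); decompose into partial fractions.

log(exp(x) - 7)/5 - log(exp(x) - 2)/5 + C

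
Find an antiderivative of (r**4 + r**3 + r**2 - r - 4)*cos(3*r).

r**4*sin(3*r)/3 + r**3*sin(3*r)/3 + 4*r**3*cos(3*r)/9 - r**2*sin(3*r)/9 + r**2*cos(3*r)/3 - 5*r*sin(3*r)/9 - 2*r*cos(3*r)/27 - 106*sin(3*r)/81 - 5*cos(3*r)/27 + C

Use integration by parts with u = r**4 + r**3 + r**2 - r - 4, dv = cos(3*r) dr, so v = sin(3*r)/3.
Apply parts 4 times (tabular method): alternate signs, differentiate u down to 0, integrate dv up.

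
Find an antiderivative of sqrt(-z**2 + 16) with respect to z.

z*sqrt(-z**2 + 16)/2 + 8*asin(z/4) + C

Substitute z = 4·sin(θ), so dz = 4·cos(θ) dθ and the radical becomes sqrt(-z**2 + 16) = 4·cos(θ) by the Pythagorean identity.
Integrate the resulting trig expression in θ, then back-substitute θ = asin(z/4), sin(θ) = z/4, cos(θ) = sqrt(-z**2 + 16)/4 (absorbing any constant into C).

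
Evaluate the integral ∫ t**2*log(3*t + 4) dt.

Use integration by parts with u = log(3*t + 4), dv = t**2 dt.
Then du = 3/(3*t + 4) dt and v = t**3/3.

t**3*log(3*t + 4)/3 - t**3/9 + 2*t**2/9 - 16*t/27 + 64*log(3*t + 4)/81 + C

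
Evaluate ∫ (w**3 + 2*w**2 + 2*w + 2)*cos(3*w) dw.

w**3*sin(3*w)/3 + 2*w**2*sin(3*w)/3 + w**2*cos(3*w)/3 + 4*w*sin(3*w)/9 + 4*w*cos(3*w)/9 + 14*sin(3*w)/27 + 4*cos(3*w)/27 + C

Use integration by parts with u = w**3 + 2*w**2 + 2*w + 2, dv = cos(3*w) dw, so v = sin(3*w)/3.
Apply parts 3 times (tabular method): alternate signs, differentiate u down to 0, integrate dv up.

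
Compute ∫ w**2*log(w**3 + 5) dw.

w**3*log(w**3 + 5)/3 - w**3/3 + 5*log(w**3 + 5)/3 + C

Let u = w**3 + 5, so du = (3*w**2) dw.
The integral becomes (1/3)·∫ log(u) du; integrate by parts with u′=log(u), dv′=du.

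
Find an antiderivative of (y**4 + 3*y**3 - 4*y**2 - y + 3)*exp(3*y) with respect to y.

(27*y**4 + 45*y**3 - 153*y**2 + 75*y + 56)*exp(3*y)/81 + C

Use integration by parts with u = y**4 + 3*y**3 - 4*y**2 - y + 3, dv = exp(3*y) dy, so v = exp(3*y)/3.
Apply parts 4 times (tabular method): alternate signs, differentiate u down to 0, integrate dv up.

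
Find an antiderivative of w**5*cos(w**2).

Let u = w², du = 2w dw; rewrite as (1/2)∫ u^2·cos(1u) du.
Now integrate by parts 2 times.

w**4*sin(w**2)/2 + w**2*cos(w**2) - sin(w**2) + C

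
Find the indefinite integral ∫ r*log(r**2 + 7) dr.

r**2*log(r**2 + 7)/2 - r**2/2 + 7*log(r**2 + 7)/2 + C

Let u = r**2 + 7, so du = (2*r) dr.
The integral becomes (1/2)·∫ log(u) du; integrate by parts with u′=log(u), dv′=du.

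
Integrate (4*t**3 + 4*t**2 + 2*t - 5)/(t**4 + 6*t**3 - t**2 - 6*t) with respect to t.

Factor the denominator: t*(t - 1)*(t + 1)*(t + 6).
Partial-fraction decomposition: 737/(210*(t + 6)) - 7/(10*(t + 1)) + 5/(14*(t - 1)) + 5/(6*t).
Integrate each term: A/(t−a) contributes A·log|t−a|.

5*log(t)/6 + 5*log(t - 1)/14 - 7*log(t + 1)/10 + 737*log(t + 6)/210 + C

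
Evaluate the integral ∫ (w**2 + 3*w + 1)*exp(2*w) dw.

(w**2 + 2*w)*exp(2*w)/2 + C

Use integration by parts with u = w**2 + 3*w + 1, dv = exp(2*w) dw, so v = exp(2*w)/2.
Apply parts 2 times (tabular method): alternate signs, differentiate u down to 0, integrate dv up.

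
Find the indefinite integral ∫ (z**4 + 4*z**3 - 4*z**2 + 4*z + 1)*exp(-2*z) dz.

Use integration by parts with u = z**4 + 4*z**3 - 4*z**2 + 4*z + 1, dv = exp(-2*z) dz, so v = -exp(-2*z)/2.
Apply parts 4 times (tabular method): alternate signs, differentiate u down to 0, integrate dv up.

(-2*z**4 - 12*z**3 - 10*z**2 - 18*z - 11)*exp(-2*z)/4 + C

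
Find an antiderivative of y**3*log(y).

Use integration by parts with u = log(y), dv = y**3 dy.
Then du = 1/y dy and v = y**4/4.

y**4*log(y)/4 - y**4/16 + C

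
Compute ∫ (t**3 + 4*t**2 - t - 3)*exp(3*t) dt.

Use integration by parts with u = t**3 + 4*t**2 - t - 3, dv = exp(3*t) dt, so v = exp(3*t)/3.
Apply parts 3 times (tabular method): alternate signs, differentiate u down to 0, integrate dv up.

(t**3 + 3*t**2 - 3*t - 2)*exp(3*t)/3 + C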